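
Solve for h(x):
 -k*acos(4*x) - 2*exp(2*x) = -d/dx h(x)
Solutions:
 h(x) = C1 + k*(x*acos(4*x) - sqrt(1 - 16*x^2)/4) + exp(2*x)


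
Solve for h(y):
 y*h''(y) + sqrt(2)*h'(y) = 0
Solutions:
 h(y) = C1 + C2*y^(1 - sqrt(2))


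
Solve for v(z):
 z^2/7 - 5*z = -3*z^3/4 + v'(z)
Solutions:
 v(z) = C1 + 3*z^4/16 + z^3/21 - 5*z^2/2


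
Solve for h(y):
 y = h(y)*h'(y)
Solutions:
 h(y) = -sqrt(C1 + y^2)
 h(y) = sqrt(C1 + y^2)


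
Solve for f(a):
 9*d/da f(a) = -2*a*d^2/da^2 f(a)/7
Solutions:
 f(a) = C1 + C2/a^(61/2)


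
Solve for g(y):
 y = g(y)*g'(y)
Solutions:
 g(y) = -sqrt(C1 + y^2)
 g(y) = sqrt(C1 + y^2)


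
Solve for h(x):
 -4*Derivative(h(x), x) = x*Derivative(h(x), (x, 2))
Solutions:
 h(x) = C1 + C2/x^3


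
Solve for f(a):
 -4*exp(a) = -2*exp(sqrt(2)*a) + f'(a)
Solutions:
 f(a) = C1 - 4*exp(a) + sqrt(2)*exp(sqrt(2)*a)


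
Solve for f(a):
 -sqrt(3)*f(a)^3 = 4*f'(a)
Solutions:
 f(a) = -sqrt(2)*sqrt(-1/(C1 - sqrt(3)*a))
 f(a) = sqrt(2)*sqrt(-1/(C1 - sqrt(3)*a))


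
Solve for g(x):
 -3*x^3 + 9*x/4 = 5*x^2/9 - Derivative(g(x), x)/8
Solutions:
 g(x) = C1 + 6*x^4 + 40*x^3/27 - 9*x^2


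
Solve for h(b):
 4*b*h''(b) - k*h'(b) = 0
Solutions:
 h(b) = C1 + b^(re(k)/4 + 1)*(C2*sin(log(b)*Abs(im(k))/4) + C3*cos(log(b)*im(k)/4))


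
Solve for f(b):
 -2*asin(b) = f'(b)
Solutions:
 f(b) = C1 - 2*b*asin(b) - 2*sqrt(1 - b^2)


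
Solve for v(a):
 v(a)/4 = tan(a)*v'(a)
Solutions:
 v(a) = C1*sin(a)^(1/4)


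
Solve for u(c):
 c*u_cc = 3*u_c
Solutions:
 u(c) = C1 + C2*c^4


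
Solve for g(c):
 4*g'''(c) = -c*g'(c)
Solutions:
 g(c) = C1 + Integral(C2*airyai(-2^(1/3)*c/2) + C3*airybi(-2^(1/3)*c/2), c)


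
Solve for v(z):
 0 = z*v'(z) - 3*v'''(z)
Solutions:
 v(z) = C1 + Integral(C2*airyai(3^(2/3)*z/3) + C3*airybi(3^(2/3)*z/3), z)


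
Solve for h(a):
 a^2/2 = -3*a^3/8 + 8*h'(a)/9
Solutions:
 h(a) = C1 + 27*a^4/256 + 3*a^3/16


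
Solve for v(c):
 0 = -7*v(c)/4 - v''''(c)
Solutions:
 v(c) = (C1*sin(7^(1/4)*c/2) + C2*cos(7^(1/4)*c/2))*exp(-7^(1/4)*c/2) + (C3*sin(7^(1/4)*c/2) + C4*cos(7^(1/4)*c/2))*exp(7^(1/4)*c/2)


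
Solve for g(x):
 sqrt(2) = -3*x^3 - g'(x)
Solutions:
 g(x) = C1 - 3*x^4/4 - sqrt(2)*x


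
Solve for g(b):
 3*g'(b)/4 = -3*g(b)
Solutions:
 g(b) = C1*exp(-4*b)


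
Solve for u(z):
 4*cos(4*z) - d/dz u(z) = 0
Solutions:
 u(z) = C1 + sin(4*z)


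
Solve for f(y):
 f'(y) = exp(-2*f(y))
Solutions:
 f(y) = log(-sqrt(C1 + 2*y))
 f(y) = log(C1 + 2*y)/2


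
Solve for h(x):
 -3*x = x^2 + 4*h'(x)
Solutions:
 h(x) = C1 - x^3/12 - 3*x^2/8


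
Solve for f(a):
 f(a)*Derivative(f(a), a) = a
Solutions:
 f(a) = -sqrt(C1 + a^2)
 f(a) = sqrt(C1 + a^2)


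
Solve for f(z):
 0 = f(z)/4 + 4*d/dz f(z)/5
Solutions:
 f(z) = C1*exp(-5*z/16)


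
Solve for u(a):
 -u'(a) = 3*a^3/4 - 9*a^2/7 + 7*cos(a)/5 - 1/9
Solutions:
 u(a) = C1 - 3*a^4/16 + 3*a^3/7 + a/9 - 7*sin(a)/5


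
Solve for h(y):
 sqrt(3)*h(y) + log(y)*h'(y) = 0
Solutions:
 h(y) = C1*exp(-sqrt(3)*li(y))


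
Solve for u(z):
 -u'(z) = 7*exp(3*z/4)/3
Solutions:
 u(z) = C1 - 28*exp(3*z/4)/9


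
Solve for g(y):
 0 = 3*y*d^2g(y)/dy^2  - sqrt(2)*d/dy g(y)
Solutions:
 g(y) = C1 + C2*y^(sqrt(2)/3 + 1)


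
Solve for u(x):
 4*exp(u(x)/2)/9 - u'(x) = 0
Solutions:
 u(x) = 2*log(-1/(C1 + 4*x)) + 2*log(18)


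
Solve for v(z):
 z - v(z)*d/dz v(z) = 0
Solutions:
 v(z) = -sqrt(C1 + z^2)
 v(z) = sqrt(C1 + z^2)


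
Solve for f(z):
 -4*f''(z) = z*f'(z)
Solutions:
 f(z) = C1 + C2*erf(sqrt(2)*z/4)


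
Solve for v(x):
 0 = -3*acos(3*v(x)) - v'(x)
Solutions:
 Integral(1/acos(3*_y), (_y, v(x))) = C1 - 3*x


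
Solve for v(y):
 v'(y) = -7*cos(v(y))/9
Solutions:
 7*y/9 - log(sin(v(y)) - 1)/2 + log(sin(v(y)) + 1)/2 = C1


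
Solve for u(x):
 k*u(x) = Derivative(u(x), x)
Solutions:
 u(x) = C1*exp(k*x)


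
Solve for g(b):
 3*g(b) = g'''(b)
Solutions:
 g(b) = C3*exp(3^(1/3)*b) + (C1*sin(3^(5/6)*b/2) + C2*cos(3^(5/6)*b/2))*exp(-3^(1/3)*b/2)


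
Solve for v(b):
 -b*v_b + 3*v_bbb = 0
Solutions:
 v(b) = C1 + Integral(C2*airyai(3^(2/3)*b/3) + C3*airybi(3^(2/3)*b/3), b)


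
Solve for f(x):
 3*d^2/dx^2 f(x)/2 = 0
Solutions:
 f(x) = C1 + C2*x


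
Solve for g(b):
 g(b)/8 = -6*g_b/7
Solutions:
 g(b) = C1*exp(-7*b/48)


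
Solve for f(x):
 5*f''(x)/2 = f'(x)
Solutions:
 f(x) = C1 + C2*exp(2*x/5)


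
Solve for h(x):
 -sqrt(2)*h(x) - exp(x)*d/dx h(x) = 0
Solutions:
 h(x) = C1*exp(sqrt(2)*exp(-x))


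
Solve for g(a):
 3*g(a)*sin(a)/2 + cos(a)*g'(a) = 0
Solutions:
 g(a) = C1*cos(a)^(3/2)


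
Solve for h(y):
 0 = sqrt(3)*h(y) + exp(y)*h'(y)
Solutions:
 h(y) = C1*exp(sqrt(3)*exp(-y))


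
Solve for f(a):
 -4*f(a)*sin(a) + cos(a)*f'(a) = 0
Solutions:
 f(a) = C1/cos(a)^4


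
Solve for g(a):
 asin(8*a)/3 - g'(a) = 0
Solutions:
 g(a) = C1 + a*asin(8*a)/3 + sqrt(1 - 64*a^2)/24


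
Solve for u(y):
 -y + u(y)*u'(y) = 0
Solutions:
 u(y) = -sqrt(C1 + y^2)
 u(y) = sqrt(C1 + y^2)


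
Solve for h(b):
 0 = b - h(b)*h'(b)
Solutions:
 h(b) = -sqrt(C1 + b^2)
 h(b) = sqrt(C1 + b^2)


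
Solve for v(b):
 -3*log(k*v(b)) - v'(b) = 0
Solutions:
 li(k*v(b))/k = C1 - 3*b


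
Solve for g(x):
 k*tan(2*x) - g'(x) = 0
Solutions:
 g(x) = C1 - k*log(cos(2*x))/2


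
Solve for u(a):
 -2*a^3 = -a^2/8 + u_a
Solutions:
 u(a) = C1 - a^4/2 + a^3/24


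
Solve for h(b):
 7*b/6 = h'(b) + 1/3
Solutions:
 h(b) = C1 + 7*b^2/12 - b/3


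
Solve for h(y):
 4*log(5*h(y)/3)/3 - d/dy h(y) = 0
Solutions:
 3*Integral(1/(-log(_y) - log(5) + log(3)), (_y, h(y)))/4 = C1 - y


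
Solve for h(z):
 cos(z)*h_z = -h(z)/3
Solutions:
 h(z) = C1*(sin(z) - 1)^(1/6)/(sin(z) + 1)^(1/6)


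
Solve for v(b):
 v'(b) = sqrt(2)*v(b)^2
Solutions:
 v(b) = -1/(C1 + sqrt(2)*b)


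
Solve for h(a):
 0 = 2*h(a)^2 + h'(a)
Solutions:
 h(a) = 1/(C1 + 2*a)


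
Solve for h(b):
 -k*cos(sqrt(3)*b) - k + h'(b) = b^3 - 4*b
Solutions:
 h(b) = C1 + b^4/4 - 2*b^2 + b*k + sqrt(3)*k*sin(sqrt(3)*b)/3


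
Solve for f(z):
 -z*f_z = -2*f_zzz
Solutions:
 f(z) = C1 + Integral(C2*airyai(2^(2/3)*z/2) + C3*airybi(2^(2/3)*z/2), z)


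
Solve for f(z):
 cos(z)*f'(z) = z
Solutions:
 f(z) = C1 + Integral(z/cos(z), z)


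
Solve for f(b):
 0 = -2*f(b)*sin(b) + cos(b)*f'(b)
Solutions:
 f(b) = C1/cos(b)^2


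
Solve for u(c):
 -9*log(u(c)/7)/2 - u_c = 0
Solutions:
 -2*Integral(1/(-log(_y) + log(7)), (_y, u(c)))/9 = C1 - c


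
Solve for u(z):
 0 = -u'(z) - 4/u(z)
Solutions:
 u(z) = -sqrt(C1 - 8*z)
 u(z) = sqrt(C1 - 8*z)


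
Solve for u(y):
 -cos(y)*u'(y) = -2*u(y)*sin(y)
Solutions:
 u(y) = C1/cos(y)^2


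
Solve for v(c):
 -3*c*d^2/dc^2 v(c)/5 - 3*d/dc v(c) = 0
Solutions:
 v(c) = C1 + C2/c^4


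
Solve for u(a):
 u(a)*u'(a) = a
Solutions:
 u(a) = -sqrt(C1 + a^2)
 u(a) = sqrt(C1 + a^2)


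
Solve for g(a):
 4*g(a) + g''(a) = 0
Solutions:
 g(a) = C1*sin(2*a) + C2*cos(2*a)


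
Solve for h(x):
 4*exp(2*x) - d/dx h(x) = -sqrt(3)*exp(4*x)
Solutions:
 h(x) = C1 + sqrt(3)*exp(4*x)/4 + 2*exp(2*x)


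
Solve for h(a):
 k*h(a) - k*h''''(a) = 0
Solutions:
 h(a) = C1*exp(-a) + C2*exp(a) + C3*sin(a) + C4*cos(a)


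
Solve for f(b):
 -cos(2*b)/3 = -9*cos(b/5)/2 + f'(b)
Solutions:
 f(b) = C1 + 45*sin(b/5)/2 - sin(2*b)/6


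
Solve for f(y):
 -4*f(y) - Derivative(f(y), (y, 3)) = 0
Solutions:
 f(y) = C3*exp(-2^(2/3)*y) + (C1*sin(2^(2/3)*sqrt(3)*y/2) + C2*cos(2^(2/3)*sqrt(3)*y/2))*exp(2^(2/3)*y/2)


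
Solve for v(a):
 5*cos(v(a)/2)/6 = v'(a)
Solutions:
 -5*a/6 - log(sin(v(a)/2) - 1) + log(sin(v(a)/2) + 1) = C1


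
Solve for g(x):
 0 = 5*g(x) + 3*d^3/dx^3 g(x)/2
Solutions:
 g(x) = C3*exp(-10^(1/3)*3^(2/3)*x/3) + (C1*sin(10^(1/3)*3^(1/6)*x/2) + C2*cos(10^(1/3)*3^(1/6)*x/2))*exp(10^(1/3)*3^(2/3)*x/6)


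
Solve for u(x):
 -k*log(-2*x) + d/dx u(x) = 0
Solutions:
 u(x) = C1 + k*x*log(-x) + k*x*(-1 + log(2))


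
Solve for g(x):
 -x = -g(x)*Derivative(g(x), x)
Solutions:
 g(x) = -sqrt(C1 + x^2)
 g(x) = sqrt(C1 + x^2)


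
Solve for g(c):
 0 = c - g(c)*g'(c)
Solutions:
 g(c) = -sqrt(C1 + c^2)
 g(c) = sqrt(C1 + c^2)


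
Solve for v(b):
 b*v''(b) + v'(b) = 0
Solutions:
 v(b) = C1 + C2*log(b)


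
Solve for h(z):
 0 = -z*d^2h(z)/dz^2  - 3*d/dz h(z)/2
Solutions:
 h(z) = C1 + C2/sqrt(z)


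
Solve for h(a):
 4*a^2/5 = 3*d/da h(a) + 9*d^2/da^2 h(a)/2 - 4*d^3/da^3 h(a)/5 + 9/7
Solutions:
 h(a) = C1 + C2*exp(a*(45 - sqrt(2985))/16) + C3*exp(a*(45 + sqrt(2985))/16) + 4*a^3/45 - 2*a^2/5 + 1439*a/1575


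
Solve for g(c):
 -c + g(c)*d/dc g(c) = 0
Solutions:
 g(c) = -sqrt(C1 + c^2)
 g(c) = sqrt(C1 + c^2)


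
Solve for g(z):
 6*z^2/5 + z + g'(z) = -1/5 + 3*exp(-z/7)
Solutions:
 g(z) = C1 - 2*z^3/5 - z^2/2 - z/5 - 21*exp(-z/7)


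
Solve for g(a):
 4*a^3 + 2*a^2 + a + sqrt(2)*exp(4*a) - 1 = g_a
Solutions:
 g(a) = C1 + a^4 + 2*a^3/3 + a^2/2 - a + sqrt(2)*exp(4*a)/4


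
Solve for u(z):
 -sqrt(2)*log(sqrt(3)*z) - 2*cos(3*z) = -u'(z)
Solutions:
 u(z) = C1 + sqrt(2)*z*(log(z) - 1) + sqrt(2)*z*log(3)/2 + 2*sin(3*z)/3


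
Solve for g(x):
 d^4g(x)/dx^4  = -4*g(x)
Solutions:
 g(x) = (C1*sin(x) + C2*cos(x))*exp(-x) + (C3*sin(x) + C4*cos(x))*exp(x)


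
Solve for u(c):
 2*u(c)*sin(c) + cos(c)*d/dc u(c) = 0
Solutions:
 u(c) = C1*cos(c)^2


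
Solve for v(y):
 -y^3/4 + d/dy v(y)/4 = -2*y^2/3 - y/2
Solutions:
 v(y) = C1 + y^4/4 - 8*y^3/9 - y^2


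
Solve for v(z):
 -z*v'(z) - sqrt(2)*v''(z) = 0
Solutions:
 v(z) = C1 + C2*erf(2^(1/4)*z/2)


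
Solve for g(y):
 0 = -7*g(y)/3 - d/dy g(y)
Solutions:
 g(y) = C1*exp(-7*y/3)


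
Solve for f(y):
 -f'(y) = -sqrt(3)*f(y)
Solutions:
 f(y) = C1*exp(sqrt(3)*y)


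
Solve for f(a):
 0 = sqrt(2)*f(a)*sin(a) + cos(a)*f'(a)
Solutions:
 f(a) = C1*cos(a)^(sqrt(2))


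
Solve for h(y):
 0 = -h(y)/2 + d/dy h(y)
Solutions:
 h(y) = C1*exp(y/2)


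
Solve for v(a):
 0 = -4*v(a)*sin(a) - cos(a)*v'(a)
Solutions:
 v(a) = C1*cos(a)^4


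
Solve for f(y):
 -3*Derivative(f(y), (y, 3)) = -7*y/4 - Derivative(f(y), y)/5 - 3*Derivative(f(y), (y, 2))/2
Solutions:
 f(y) = C1 + C2*exp(y*(15 - sqrt(465))/60) + C3*exp(y*(15 + sqrt(465))/60) - 35*y^2/8 + 525*y/8


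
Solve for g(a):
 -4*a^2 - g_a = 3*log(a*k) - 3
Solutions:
 g(a) = C1 - 4*a^3/3 - 3*a*log(a*k) + 6*a


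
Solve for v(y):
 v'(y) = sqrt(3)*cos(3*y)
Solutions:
 v(y) = C1 + sqrt(3)*sin(3*y)/3


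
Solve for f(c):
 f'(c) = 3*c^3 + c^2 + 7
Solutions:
 f(c) = C1 + 3*c^4/4 + c^3/3 + 7*c


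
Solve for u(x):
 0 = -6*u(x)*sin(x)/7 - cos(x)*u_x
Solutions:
 u(x) = C1*cos(x)^(6/7)


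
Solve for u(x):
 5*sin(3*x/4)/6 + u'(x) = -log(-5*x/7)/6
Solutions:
 u(x) = C1 - x*log(-x)/6 - x*log(5)/6 + x/6 + x*log(7)/6 + 10*cos(3*x/4)/9


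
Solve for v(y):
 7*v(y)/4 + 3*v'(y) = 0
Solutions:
 v(y) = C1*exp(-7*y/12)


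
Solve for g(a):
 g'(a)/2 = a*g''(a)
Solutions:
 g(a) = C1 + C2*a^(3/2)


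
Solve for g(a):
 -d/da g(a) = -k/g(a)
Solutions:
 g(a) = -sqrt(C1 + 2*a*k)
 g(a) = sqrt(C1 + 2*a*k)


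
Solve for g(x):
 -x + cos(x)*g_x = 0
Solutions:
 g(x) = C1 + Integral(x/cos(x), x)


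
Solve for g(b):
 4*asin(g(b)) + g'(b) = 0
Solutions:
 Integral(1/asin(_y), (_y, g(b))) = C1 - 4*b


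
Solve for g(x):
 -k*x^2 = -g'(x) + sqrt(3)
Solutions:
 g(x) = C1 + k*x^3/3 + sqrt(3)*x


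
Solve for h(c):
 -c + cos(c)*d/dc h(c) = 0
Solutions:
 h(c) = C1 + Integral(c/cos(c), c)


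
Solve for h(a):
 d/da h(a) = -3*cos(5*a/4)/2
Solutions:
 h(a) = C1 - 6*sin(5*a/4)/5


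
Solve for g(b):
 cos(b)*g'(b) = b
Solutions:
 g(b) = C1 + Integral(b/cos(b), b)


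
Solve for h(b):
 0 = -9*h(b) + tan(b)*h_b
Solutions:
 h(b) = C1*sin(b)^9


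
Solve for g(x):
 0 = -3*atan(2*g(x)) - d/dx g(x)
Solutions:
 Integral(1/atan(2*_y), (_y, g(x))) = C1 - 3*x


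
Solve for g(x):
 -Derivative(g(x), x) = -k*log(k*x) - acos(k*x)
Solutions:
 g(x) = C1 + k*x*(log(k*x) - 1) + Piecewise((x*acos(k*x) - sqrt(-k^2*x^2 + 1)/k, Ne(k, 0)), (pi*x/2, True))


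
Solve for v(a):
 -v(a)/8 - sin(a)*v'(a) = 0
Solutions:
 v(a) = C1*(cos(a) + 1)^(1/16)/(cos(a) - 1)^(1/16)


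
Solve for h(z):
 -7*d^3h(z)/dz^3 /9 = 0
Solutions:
 h(z) = C1 + C2*z + C3*z^2


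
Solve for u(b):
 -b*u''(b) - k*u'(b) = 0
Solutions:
 u(b) = C1 + b^(1 - re(k))*(C2*sin(log(b)*Abs(im(k))) + C3*cos(log(b)*im(k)))


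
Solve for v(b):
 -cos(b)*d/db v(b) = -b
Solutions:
 v(b) = C1 + Integral(b/cos(b), b)


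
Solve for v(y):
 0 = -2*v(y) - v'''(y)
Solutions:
 v(y) = C3*exp(-2^(1/3)*y) + (C1*sin(2^(1/3)*sqrt(3)*y/2) + C2*cos(2^(1/3)*sqrt(3)*y/2))*exp(2^(1/3)*y/2)


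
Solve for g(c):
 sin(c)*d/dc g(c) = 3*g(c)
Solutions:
 g(c) = C1*(cos(c) - 1)^(3/2)/(cos(c) + 1)^(3/2)


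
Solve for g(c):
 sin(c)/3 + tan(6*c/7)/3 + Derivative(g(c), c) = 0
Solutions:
 g(c) = C1 + 7*log(cos(6*c/7))/18 + cos(c)/3


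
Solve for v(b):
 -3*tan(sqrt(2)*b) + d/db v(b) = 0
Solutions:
 v(b) = C1 - 3*sqrt(2)*log(cos(sqrt(2)*b))/2


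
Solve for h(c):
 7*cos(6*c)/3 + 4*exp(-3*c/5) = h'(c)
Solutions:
 h(c) = C1 + 7*sin(6*c)/18 - 20*exp(-3*c/5)/3


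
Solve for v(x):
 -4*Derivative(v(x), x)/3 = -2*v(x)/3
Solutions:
 v(x) = C1*exp(x/2)


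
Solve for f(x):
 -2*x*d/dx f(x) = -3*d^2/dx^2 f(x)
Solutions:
 f(x) = C1 + C2*erfi(sqrt(3)*x/3)


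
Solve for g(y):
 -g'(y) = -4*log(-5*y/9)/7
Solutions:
 g(y) = C1 + 4*y*log(-y)/7 + 4*y*(-2*log(3) - 1 + log(5))/7


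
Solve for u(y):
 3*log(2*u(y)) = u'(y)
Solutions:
 -Integral(1/(log(_y) + log(2)), (_y, u(y)))/3 = C1 - y


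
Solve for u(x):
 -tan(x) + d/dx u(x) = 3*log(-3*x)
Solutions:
 u(x) = C1 + 3*x*log(-x) - 3*x + 3*x*log(3) - log(cos(x))


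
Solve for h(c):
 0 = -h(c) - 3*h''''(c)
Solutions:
 h(c) = (C1*sin(sqrt(2)*3^(3/4)*c/6) + C2*cos(sqrt(2)*3^(3/4)*c/6))*exp(-sqrt(2)*3^(3/4)*c/6) + (C3*sin(sqrt(2)*3^(3/4)*c/6) + C4*cos(sqrt(2)*3^(3/4)*c/6))*exp(sqrt(2)*3^(3/4)*c/6)


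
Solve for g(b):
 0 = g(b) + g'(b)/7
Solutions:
 g(b) = C1*exp(-7*b)


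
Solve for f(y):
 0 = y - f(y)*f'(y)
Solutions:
 f(y) = -sqrt(C1 + y^2)
 f(y) = sqrt(C1 + y^2)


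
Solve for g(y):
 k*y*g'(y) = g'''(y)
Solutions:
 g(y) = C1 + Integral(C2*airyai(k^(1/3)*y) + C3*airybi(k^(1/3)*y), y)


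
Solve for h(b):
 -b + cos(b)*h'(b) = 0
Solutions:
 h(b) = C1 + Integral(b/cos(b), b)


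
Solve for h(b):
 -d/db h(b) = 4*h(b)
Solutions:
 h(b) = C1*exp(-4*b)


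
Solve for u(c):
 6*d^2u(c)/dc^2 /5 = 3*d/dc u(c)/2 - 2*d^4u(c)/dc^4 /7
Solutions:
 u(c) = C1 + C2*exp(35^(1/3)*c*(-(75 + 11*sqrt(65))^(1/3) + 4*35^(1/3)/(75 + 11*sqrt(65))^(1/3))/20)*sin(sqrt(3)*35^(1/3)*c*(4*35^(1/3)/(75 + 11*sqrt(65))^(1/3) + (75 + 11*sqrt(65))^(1/3))/20) + C3*exp(35^(1/3)*c*(-(75 + 11*sqrt(65))^(1/3) + 4*35^(1/3)/(75 + 11*sqrt(65))^(1/3))/20)*cos(sqrt(3)*35^(1/3)*c*(4*35^(1/3)/(75 + 11*sqrt(65))^(1/3) + (75 + 11*sqrt(65))^(1/3))/20) + C4*exp(-35^(1/3)*c*(-(75 + 11*sqrt(65))^(1/3) + 4*35^(1/3)/(75 + 11*sqrt(65))^(1/3))/10)


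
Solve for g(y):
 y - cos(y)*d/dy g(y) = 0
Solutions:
 g(y) = C1 + Integral(y/cos(y), y)


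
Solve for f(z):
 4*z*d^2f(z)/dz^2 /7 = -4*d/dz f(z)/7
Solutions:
 f(z) = C1 + C2*log(z)


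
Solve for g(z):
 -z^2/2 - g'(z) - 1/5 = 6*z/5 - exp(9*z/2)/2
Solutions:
 g(z) = C1 - z^3/6 - 3*z^2/5 - z/5 + exp(9*z/2)/9


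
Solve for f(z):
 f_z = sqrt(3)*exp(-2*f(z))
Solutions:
 f(z) = log(-sqrt(C1 + 2*sqrt(3)*z))
 f(z) = log(C1 + 2*sqrt(3)*z)/2


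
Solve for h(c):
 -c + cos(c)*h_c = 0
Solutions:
 h(c) = C1 + Integral(c/cos(c), c)


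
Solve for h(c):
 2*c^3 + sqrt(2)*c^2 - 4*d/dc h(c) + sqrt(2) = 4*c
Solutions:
 h(c) = C1 + c^4/8 + sqrt(2)*c^3/12 - c^2/2 + sqrt(2)*c/4


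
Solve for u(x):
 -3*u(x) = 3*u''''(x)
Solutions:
 u(x) = (C1*sin(sqrt(2)*x/2) + C2*cos(sqrt(2)*x/2))*exp(-sqrt(2)*x/2) + (C3*sin(sqrt(2)*x/2) + C4*cos(sqrt(2)*x/2))*exp(sqrt(2)*x/2)


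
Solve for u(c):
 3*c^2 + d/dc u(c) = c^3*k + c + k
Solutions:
 u(c) = C1 + c^4*k/4 - c^3 + c^2/2 + c*k


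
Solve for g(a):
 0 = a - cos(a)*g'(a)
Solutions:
 g(a) = C1 + Integral(a/cos(a), a)


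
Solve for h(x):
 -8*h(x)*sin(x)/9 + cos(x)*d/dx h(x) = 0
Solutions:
 h(x) = C1/cos(x)^(8/9)


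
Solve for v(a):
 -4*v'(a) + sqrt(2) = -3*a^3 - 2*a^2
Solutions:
 v(a) = C1 + 3*a^4/16 + a^3/6 + sqrt(2)*a/4


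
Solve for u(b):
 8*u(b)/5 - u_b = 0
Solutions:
 u(b) = C1*exp(8*b/5)


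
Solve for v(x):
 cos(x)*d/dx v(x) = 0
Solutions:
 v(x) = C1


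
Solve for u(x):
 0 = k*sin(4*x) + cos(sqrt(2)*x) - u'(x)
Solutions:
 u(x) = C1 - k*cos(4*x)/4 + sqrt(2)*sin(sqrt(2)*x)/2


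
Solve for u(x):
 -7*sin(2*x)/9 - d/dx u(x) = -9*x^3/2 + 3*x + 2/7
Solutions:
 u(x) = C1 + 9*x^4/8 - 3*x^2/2 - 2*x/7 + 7*cos(2*x)/18


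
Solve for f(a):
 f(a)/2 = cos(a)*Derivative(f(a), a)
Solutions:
 f(a) = C1*(sin(a) + 1)^(1/4)/(sin(a) - 1)^(1/4)


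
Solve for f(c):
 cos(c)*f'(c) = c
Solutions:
 f(c) = C1 + Integral(c/cos(c), c)


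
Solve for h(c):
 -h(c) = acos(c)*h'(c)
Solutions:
 h(c) = C1*exp(-Integral(1/acos(c), c))


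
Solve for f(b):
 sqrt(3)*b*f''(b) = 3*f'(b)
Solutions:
 f(b) = C1 + C2*b^(1 + sqrt(3))


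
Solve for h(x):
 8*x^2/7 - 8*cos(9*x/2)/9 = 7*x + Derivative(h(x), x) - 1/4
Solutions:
 h(x) = C1 + 8*x^3/21 - 7*x^2/2 + x/4 - 16*sin(9*x/2)/81


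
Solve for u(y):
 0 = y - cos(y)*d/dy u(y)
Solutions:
 u(y) = C1 + Integral(y/cos(y), y)


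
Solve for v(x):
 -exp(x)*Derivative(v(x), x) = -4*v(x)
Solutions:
 v(x) = C1*exp(-4*exp(-x))


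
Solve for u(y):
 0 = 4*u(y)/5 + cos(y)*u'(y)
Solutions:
 u(y) = C1*(sin(y) - 1)^(2/5)/(sin(y) + 1)^(2/5)


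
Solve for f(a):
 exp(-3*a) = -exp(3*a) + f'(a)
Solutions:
 f(a) = C1 + 2*sinh(3*a)/3


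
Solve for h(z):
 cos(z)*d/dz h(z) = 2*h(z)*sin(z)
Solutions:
 h(z) = C1/cos(z)^2


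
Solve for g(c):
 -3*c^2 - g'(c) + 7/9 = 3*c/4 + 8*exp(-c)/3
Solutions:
 g(c) = C1 - c^3 - 3*c^2/8 + 7*c/9 + 8*exp(-c)/3


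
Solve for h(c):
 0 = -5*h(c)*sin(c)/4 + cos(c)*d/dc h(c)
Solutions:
 h(c) = C1/cos(c)^(5/4)


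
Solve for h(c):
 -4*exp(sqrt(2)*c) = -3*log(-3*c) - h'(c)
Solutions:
 h(c) = C1 - 3*c*log(-c) + 3*c*(1 - log(3)) + 2*sqrt(2)*exp(sqrt(2)*c)


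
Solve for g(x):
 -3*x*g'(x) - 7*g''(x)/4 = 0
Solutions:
 g(x) = C1 + C2*erf(sqrt(42)*x/7)


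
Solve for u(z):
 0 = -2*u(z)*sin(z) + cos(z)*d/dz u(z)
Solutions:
 u(z) = C1/cos(z)^2


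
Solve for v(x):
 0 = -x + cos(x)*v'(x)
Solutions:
 v(x) = C1 + Integral(x/cos(x), x)


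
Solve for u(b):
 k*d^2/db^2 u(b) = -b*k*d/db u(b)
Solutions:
 u(b) = C1 + C2*erf(sqrt(2)*b/2)


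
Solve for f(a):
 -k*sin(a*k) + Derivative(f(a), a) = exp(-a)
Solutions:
 f(a) = C1 - cos(a*k) - exp(-a)


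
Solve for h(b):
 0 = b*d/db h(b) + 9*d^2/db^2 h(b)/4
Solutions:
 h(b) = C1 + C2*erf(sqrt(2)*b/3)


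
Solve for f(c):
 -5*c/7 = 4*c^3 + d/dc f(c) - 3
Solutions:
 f(c) = C1 - c^4 - 5*c^2/14 + 3*c


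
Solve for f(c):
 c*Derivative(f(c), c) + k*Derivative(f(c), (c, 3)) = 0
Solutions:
 f(c) = C1 + Integral(C2*airyai(c*(-1/k)^(1/3)) + C3*airybi(c*(-1/k)^(1/3)), c)


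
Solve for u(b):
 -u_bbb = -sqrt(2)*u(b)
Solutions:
 u(b) = C3*exp(2^(1/6)*b) + (C1*sin(2^(1/6)*sqrt(3)*b/2) + C2*cos(2^(1/6)*sqrt(3)*b/2))*exp(-2^(1/6)*b/2)


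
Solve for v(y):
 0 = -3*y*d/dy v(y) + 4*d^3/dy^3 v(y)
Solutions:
 v(y) = C1 + Integral(C2*airyai(6^(1/3)*y/2) + C3*airybi(6^(1/3)*y/2), y)


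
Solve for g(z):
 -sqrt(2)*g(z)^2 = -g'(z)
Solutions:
 g(z) = -1/(C1 + sqrt(2)*z)


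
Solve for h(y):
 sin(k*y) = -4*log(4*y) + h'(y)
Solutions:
 h(y) = C1 + 4*y*log(y) - 4*y + 8*y*log(2) + Piecewise((-cos(k*y)/k, Ne(k, 0)), (0, True))


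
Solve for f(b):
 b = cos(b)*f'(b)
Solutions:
 f(b) = C1 + Integral(b/cos(b), b)


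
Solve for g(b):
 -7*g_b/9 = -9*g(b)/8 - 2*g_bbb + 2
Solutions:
 g(b) = C1*exp(6^(1/3)*b*(28*6^(1/3)/(sqrt(4651257) + 2187)^(1/3) + (sqrt(4651257) + 2187)^(1/3))/72)*sin(2^(1/3)*3^(1/6)*b*(-3^(2/3)*(sqrt(4651257) + 2187)^(1/3) + 84*2^(1/3)/(sqrt(4651257) + 2187)^(1/3))/72) + C2*exp(6^(1/3)*b*(28*6^(1/3)/(sqrt(4651257) + 2187)^(1/3) + (sqrt(4651257) + 2187)^(1/3))/72)*cos(2^(1/3)*3^(1/6)*b*(-3^(2/3)*(sqrt(4651257) + 2187)^(1/3) + 84*2^(1/3)/(sqrt(4651257) + 2187)^(1/3))/72) + C3*exp(-6^(1/3)*b*(28*6^(1/3)/(sqrt(4651257) + 2187)^(1/3) + (sqrt(4651257) + 2187)^(1/3))/36) + 16/9


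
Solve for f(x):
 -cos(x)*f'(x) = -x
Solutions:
 f(x) = C1 + Integral(x/cos(x), x)


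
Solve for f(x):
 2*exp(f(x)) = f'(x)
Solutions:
 f(x) = log(-1/(C1 + 2*x))


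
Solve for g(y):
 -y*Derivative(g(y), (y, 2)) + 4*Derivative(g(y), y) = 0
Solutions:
 g(y) = C1 + C2*y^5


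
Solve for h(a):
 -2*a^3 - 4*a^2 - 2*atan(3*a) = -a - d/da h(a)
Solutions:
 h(a) = C1 + a^4/2 + 4*a^3/3 - a^2/2 + 2*a*atan(3*a) - log(9*a^2 + 1)/3


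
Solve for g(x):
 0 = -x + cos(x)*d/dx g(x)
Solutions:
 g(x) = C1 + Integral(x/cos(x), x)


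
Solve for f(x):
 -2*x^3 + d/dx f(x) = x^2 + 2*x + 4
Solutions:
 f(x) = C1 + x^4/2 + x^3/3 + x^2 + 4*x


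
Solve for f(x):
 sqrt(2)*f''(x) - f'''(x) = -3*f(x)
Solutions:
 f(x) = C1*exp(x*(-2^(2/3)*(4*sqrt(2) + 81 + sqrt(-32 + (4*sqrt(2) + 81)^2))^(1/3) - 4*2^(1/3)/(4*sqrt(2) + 81 + sqrt(-32 + (4*sqrt(2) + 81)^2))^(1/3) + 4*sqrt(2))/12)*sin(2^(1/3)*sqrt(3)*x*(-2^(1/3)*(4*sqrt(2) + 81 + sqrt(-32 + 729*(-3 - 4*sqrt(2)/27)^2))^(1/3) + 4/(4*sqrt(2) + 81 + sqrt(-32 + 729*(-3 - 4*sqrt(2)/27)^2))^(1/3))/12) + C2*exp(x*(-2^(2/3)*(4*sqrt(2) + 81 + sqrt(-32 + (4*sqrt(2) + 81)^2))^(1/3) - 4*2^(1/3)/(4*sqrt(2) + 81 + sqrt(-32 + (4*sqrt(2) + 81)^2))^(1/3) + 4*sqrt(2))/12)*cos(2^(1/3)*sqrt(3)*x*(-2^(1/3)*(4*sqrt(2) + 81 + sqrt(-32 + 729*(-3 - 4*sqrt(2)/27)^2))^(1/3) + 4/(4*sqrt(2) + 81 + sqrt(-32 + 729*(-3 - 4*sqrt(2)/27)^2))^(1/3))/12) + C3*exp(x*(4*2^(1/3)/(4*sqrt(2) + 81 + sqrt(-32 + (4*sqrt(2) + 81)^2))^(1/3) + 2*sqrt(2) + 2^(2/3)*(4*sqrt(2) + 81 + sqrt(-32 + (4*sqrt(2) + 81)^2))^(1/3))/6)


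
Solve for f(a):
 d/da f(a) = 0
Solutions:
 f(a) = C1


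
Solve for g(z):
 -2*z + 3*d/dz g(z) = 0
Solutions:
 g(z) = C1 + z^2/3


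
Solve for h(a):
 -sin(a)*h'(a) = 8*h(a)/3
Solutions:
 h(a) = C1*(cos(a) + 1)^(4/3)/(cos(a) - 1)^(4/3)


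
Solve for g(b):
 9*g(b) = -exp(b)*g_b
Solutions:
 g(b) = C1*exp(9*exp(-b))


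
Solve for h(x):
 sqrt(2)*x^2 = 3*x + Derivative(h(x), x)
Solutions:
 h(x) = C1 + sqrt(2)*x^3/3 - 3*x^2/2


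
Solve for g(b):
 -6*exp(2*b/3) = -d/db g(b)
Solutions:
 g(b) = C1 + 9*exp(2*b/3)


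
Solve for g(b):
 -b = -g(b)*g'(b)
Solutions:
 g(b) = -sqrt(C1 + b^2)
 g(b) = sqrt(C1 + b^2)


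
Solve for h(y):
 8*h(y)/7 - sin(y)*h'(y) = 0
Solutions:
 h(y) = C1*(cos(y) - 1)^(4/7)/(cos(y) + 1)^(4/7)


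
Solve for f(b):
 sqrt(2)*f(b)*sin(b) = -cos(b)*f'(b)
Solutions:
 f(b) = C1*cos(b)^(sqrt(2))


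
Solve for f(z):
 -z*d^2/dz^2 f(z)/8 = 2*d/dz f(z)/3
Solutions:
 f(z) = C1 + C2/z^(13/3)


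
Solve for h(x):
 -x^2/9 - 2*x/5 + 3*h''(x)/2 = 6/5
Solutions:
 h(x) = C1 + C2*x + x^4/162 + 2*x^3/45 + 2*x^2/5


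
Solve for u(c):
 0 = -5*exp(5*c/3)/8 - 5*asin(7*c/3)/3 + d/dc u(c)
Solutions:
 u(c) = C1 + 5*c*asin(7*c/3)/3 + 5*sqrt(9 - 49*c^2)/21 + 3*exp(5*c/3)/8


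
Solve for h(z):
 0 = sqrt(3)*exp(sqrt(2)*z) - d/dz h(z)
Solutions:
 h(z) = C1 + sqrt(6)*exp(sqrt(2)*z)/2


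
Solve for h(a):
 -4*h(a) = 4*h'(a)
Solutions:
 h(a) = C1*exp(-a)


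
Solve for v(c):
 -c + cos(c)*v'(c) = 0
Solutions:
 v(c) = C1 + Integral(c/cos(c), c)


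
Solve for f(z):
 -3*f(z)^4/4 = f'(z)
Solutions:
 f(z) = 2^(2/3)*(1/(C1 + 9*z))^(1/3)
 f(z) = (-6^(2/3) - 3*2^(2/3)*3^(1/6)*I)*(1/(C1 + 3*z))^(1/3)/6
 f(z) = (-6^(2/3) + 3*2^(2/3)*3^(1/6)*I)*(1/(C1 + 3*z))^(1/3)/6


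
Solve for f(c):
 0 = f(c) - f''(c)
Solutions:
 f(c) = C1*exp(-c) + C2*exp(c)


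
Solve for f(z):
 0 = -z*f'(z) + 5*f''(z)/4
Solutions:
 f(z) = C1 + C2*erfi(sqrt(10)*z/5)


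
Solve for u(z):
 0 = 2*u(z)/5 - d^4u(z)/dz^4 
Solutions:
 u(z) = C1*exp(-2^(1/4)*5^(3/4)*z/5) + C2*exp(2^(1/4)*5^(3/4)*z/5) + C3*sin(2^(1/4)*5^(3/4)*z/5) + C4*cos(2^(1/4)*5^(3/4)*z/5)


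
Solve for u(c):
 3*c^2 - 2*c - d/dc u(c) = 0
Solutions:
 u(c) = C1 + c^3 - c^2


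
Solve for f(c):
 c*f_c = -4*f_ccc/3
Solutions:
 f(c) = C1 + Integral(C2*airyai(-6^(1/3)*c/2) + C3*airybi(-6^(1/3)*c/2), c)


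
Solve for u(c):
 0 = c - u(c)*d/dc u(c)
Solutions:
 u(c) = -sqrt(C1 + c^2)
 u(c) = sqrt(C1 + c^2)


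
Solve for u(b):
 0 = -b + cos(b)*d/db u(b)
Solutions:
 u(b) = C1 + Integral(b/cos(b), b)


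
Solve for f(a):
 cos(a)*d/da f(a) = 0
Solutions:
 f(a) = C1


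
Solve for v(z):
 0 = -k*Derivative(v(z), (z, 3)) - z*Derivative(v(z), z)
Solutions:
 v(z) = C1 + Integral(C2*airyai(z*(-1/k)^(1/3)) + C3*airybi(z*(-1/k)^(1/3)), z)


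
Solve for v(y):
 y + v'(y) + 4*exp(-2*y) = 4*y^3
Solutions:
 v(y) = C1 + y^4 - y^2/2 + 2*exp(-2*y)


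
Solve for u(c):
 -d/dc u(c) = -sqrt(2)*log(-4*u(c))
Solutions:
 -sqrt(2)*Integral(1/(log(-_y) + 2*log(2)), (_y, u(c)))/2 = C1 - c


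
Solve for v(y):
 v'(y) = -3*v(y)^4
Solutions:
 v(y) = (-3^(2/3) - 3*3^(1/6)*I)*(1/(C1 + 3*y))^(1/3)/6
 v(y) = (-3^(2/3) + 3*3^(1/6)*I)*(1/(C1 + 3*y))^(1/3)/6
 v(y) = (1/(C1 + 9*y))^(1/3)


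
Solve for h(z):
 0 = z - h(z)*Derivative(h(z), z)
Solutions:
 h(z) = -sqrt(C1 + z^2)
 h(z) = sqrt(C1 + z^2)


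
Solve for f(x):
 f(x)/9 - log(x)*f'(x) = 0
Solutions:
 f(x) = C1*exp(li(x)/9)


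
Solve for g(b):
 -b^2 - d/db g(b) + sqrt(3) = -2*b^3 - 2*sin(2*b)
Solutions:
 g(b) = C1 + b^4/2 - b^3/3 + sqrt(3)*b - cos(2*b)


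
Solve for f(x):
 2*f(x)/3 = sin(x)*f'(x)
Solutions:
 f(x) = C1*(cos(x) - 1)^(1/3)/(cos(x) + 1)^(1/3)


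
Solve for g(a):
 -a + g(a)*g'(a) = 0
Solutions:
 g(a) = -sqrt(C1 + a^2)
 g(a) = sqrt(C1 + a^2)


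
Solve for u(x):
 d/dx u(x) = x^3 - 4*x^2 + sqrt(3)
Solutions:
 u(x) = C1 + x^4/4 - 4*x^3/3 + sqrt(3)*x


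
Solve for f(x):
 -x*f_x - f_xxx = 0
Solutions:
 f(x) = C1 + Integral(C2*airyai(-x) + C3*airybi(-x), x)


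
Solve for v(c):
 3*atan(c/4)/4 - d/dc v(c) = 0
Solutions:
 v(c) = C1 + 3*c*atan(c/4)/4 - 3*log(c^2 + 16)/2


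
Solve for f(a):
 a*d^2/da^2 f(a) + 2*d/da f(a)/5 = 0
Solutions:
 f(a) = C1 + C2*a^(3/5)


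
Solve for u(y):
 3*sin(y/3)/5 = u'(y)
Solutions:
 u(y) = C1 - 9*cos(y/3)/5


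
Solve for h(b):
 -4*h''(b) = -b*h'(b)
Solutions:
 h(b) = C1 + C2*erfi(sqrt(2)*b/4)


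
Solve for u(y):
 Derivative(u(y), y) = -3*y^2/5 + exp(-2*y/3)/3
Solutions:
 u(y) = C1 - y^3/5 - exp(-2*y/3)/2


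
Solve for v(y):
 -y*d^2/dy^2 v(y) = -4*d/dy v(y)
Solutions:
 v(y) = C1 + C2*y^5


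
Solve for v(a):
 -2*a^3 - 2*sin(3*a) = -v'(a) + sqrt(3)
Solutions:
 v(a) = C1 + a^4/2 + sqrt(3)*a - 2*cos(3*a)/3


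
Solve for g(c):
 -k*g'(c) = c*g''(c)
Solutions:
 g(c) = C1 + c^(1 - re(k))*(C2*sin(log(c)*Abs(im(k))) + C3*cos(log(c)*im(k)))


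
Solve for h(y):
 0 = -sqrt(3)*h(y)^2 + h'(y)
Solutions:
 h(y) = -1/(C1 + sqrt(3)*y)


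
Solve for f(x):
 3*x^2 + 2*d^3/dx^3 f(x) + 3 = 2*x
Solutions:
 f(x) = C1 + C2*x + C3*x^2 - x^5/40 + x^4/24 - x^3/4


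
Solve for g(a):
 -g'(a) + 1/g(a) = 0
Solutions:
 g(a) = -sqrt(C1 + 2*a)
 g(a) = sqrt(C1 + 2*a)


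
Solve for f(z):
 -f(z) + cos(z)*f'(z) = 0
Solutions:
 f(z) = C1*sqrt(sin(z) + 1)/sqrt(sin(z) - 1)


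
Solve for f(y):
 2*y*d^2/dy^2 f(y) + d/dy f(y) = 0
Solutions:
 f(y) = C1 + C2*sqrt(y)


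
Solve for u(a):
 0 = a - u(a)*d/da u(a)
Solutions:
 u(a) = -sqrt(C1 + a^2)
 u(a) = sqrt(C1 + a^2)


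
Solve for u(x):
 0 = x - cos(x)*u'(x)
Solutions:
 u(x) = C1 + Integral(x/cos(x), x)


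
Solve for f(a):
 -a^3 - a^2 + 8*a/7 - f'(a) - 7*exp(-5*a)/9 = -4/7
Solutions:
 f(a) = C1 - a^4/4 - a^3/3 + 4*a^2/7 + 4*a/7 + 7*exp(-5*a)/45


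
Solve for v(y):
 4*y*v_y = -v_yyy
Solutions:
 v(y) = C1 + Integral(C2*airyai(-2^(2/3)*y) + C3*airybi(-2^(2/3)*y), y)


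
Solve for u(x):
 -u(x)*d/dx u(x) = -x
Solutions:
 u(x) = -sqrt(C1 + x^2)
 u(x) = sqrt(C1 + x^2)


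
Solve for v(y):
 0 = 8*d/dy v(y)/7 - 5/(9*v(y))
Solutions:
 v(y) = -sqrt(C1 + 35*y)/6
 v(y) = sqrt(C1 + 35*y)/6


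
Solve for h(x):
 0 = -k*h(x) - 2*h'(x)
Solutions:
 h(x) = C1*exp(-k*x/2)


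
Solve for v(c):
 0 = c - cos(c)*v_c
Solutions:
 v(c) = C1 + Integral(c/cos(c), c)


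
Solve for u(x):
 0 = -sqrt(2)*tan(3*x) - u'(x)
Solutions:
 u(x) = C1 + sqrt(2)*log(cos(3*x))/3


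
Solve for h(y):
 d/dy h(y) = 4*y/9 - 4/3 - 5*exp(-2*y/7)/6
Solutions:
 h(y) = C1 + 2*y^2/9 - 4*y/3 + 35*exp(-2*y/7)/12


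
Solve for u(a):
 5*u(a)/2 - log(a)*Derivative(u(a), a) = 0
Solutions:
 u(a) = C1*exp(5*li(a)/2)


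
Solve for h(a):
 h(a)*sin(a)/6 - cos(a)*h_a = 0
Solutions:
 h(a) = C1/cos(a)^(1/6)


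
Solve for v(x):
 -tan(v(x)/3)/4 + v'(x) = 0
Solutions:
 v(x) = -3*asin(C1*exp(x/12)) + 3*pi
 v(x) = 3*asin(C1*exp(x/12))


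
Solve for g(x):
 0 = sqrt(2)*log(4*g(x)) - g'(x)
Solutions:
 -sqrt(2)*Integral(1/(log(_y) + 2*log(2)), (_y, g(x)))/2 = C1 - x


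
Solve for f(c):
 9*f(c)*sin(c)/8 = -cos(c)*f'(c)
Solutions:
 f(c) = C1*cos(c)^(9/8)


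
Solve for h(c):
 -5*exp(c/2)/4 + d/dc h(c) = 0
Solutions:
 h(c) = C1 + 5*exp(c/2)/2


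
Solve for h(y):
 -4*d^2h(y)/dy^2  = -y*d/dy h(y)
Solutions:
 h(y) = C1 + C2*erfi(sqrt(2)*y/4)


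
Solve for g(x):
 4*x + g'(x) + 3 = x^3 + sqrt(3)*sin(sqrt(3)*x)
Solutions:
 g(x) = C1 + x^4/4 - 2*x^2 - 3*x - cos(sqrt(3)*x)


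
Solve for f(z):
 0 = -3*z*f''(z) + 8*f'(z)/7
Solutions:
 f(z) = C1 + C2*z^(29/21)


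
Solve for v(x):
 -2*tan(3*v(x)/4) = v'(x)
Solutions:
 v(x) = -4*asin(C1*exp(-3*x/2))/3 + 4*pi/3
 v(x) = 4*asin(C1*exp(-3*x/2))/3


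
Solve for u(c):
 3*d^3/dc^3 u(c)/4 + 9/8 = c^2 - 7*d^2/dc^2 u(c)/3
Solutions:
 u(c) = C1 + C2*c + C3*exp(-28*c/9) + c^4/28 - 9*c^3/196 - 135*c^2/686


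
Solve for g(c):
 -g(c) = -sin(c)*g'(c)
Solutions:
 g(c) = C1*sqrt(cos(c) - 1)/sqrt(cos(c) + 1)


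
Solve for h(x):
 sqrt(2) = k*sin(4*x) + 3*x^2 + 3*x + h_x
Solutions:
 h(x) = C1 + k*cos(4*x)/4 - x^3 - 3*x^2/2 + sqrt(2)*x


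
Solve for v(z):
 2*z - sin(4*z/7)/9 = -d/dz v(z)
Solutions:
 v(z) = C1 - z^2 - 7*cos(4*z/7)/36


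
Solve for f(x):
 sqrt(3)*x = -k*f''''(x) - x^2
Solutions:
 f(x) = C1 + C2*x + C3*x^2 + C4*x^3 - x^6/(360*k) - sqrt(3)*x^5/(120*k)


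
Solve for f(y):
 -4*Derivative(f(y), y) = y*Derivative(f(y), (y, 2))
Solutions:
 f(y) = C1 + C2/y^3


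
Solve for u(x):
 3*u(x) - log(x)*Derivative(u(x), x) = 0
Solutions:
 u(x) = C1*exp(3*li(x))


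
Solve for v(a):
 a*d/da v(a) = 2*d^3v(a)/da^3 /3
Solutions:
 v(a) = C1 + Integral(C2*airyai(2^(2/3)*3^(1/3)*a/2) + C3*airybi(2^(2/3)*3^(1/3)*a/2), a)


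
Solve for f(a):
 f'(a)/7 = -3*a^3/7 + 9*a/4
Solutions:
 f(a) = C1 - 3*a^4/4 + 63*a^2/8


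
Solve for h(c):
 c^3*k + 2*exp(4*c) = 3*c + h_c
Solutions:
 h(c) = C1 + c^4*k/4 - 3*c^2/2 + exp(4*c)/2


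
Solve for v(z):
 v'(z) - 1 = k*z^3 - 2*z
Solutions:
 v(z) = C1 + k*z^4/4 - z^2 + z


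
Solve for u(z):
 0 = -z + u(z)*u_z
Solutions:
 u(z) = -sqrt(C1 + z^2)
 u(z) = sqrt(C1 + z^2)


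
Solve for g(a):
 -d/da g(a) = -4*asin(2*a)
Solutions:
 g(a) = C1 + 4*a*asin(2*a) + 2*sqrt(1 - 4*a^2)


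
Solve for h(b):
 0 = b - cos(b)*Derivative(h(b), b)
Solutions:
 h(b) = C1 + Integral(b/cos(b), b)


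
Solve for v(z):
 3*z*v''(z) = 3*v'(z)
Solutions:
 v(z) = C1 + C2*z^2


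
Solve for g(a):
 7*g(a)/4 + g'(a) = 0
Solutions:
 g(a) = C1*exp(-7*a/4)


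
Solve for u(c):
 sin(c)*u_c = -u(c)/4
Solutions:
 u(c) = C1*(cos(c) + 1)^(1/8)/(cos(c) - 1)^(1/8)


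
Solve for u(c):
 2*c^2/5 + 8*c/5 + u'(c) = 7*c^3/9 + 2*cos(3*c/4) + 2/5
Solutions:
 u(c) = C1 + 7*c^4/36 - 2*c^3/15 - 4*c^2/5 + 2*c/5 + 8*sin(3*c/4)/3


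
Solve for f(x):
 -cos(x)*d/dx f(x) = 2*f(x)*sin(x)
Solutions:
 f(x) = C1*cos(x)^2


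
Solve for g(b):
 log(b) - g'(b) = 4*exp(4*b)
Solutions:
 g(b) = C1 + b*log(b) - b - exp(4*b)


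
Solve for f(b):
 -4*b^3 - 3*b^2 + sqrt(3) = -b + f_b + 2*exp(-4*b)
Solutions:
 f(b) = C1 - b^4 - b^3 + b^2/2 + sqrt(3)*b + exp(-4*b)/2


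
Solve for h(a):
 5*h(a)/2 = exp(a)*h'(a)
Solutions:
 h(a) = C1*exp(-5*exp(-a)/2)


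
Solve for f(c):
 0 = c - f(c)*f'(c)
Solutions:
 f(c) = -sqrt(C1 + c^2)
 f(c) = sqrt(C1 + c^2)


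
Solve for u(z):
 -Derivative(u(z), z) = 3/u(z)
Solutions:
 u(z) = -sqrt(C1 - 6*z)
 u(z) = sqrt(C1 - 6*z)


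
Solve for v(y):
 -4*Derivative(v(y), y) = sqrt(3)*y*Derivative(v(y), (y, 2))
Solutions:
 v(y) = C1 + C2*y^(1 - 4*sqrt(3)/3)


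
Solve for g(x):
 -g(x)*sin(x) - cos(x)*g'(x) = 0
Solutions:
 g(x) = C1*cos(x)


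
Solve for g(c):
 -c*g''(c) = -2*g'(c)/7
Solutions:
 g(c) = C1 + C2*c^(9/7)


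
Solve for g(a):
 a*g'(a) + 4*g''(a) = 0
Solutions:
 g(a) = C1 + C2*erf(sqrt(2)*a/4)


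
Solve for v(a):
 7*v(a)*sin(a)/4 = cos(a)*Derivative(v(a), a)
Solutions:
 v(a) = C1/cos(a)^(7/4)


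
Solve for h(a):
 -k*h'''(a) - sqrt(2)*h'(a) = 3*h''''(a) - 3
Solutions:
 h(a) = C1 + C2*exp(-a*(2*2^(1/3)*k^2/(2*k^3 + sqrt(-4*k^6 + (2*k^3 + 243*sqrt(2))^2) + 243*sqrt(2))^(1/3) + 2*k + 2^(2/3)*(2*k^3 + sqrt(-4*k^6 + (2*k^3 + 243*sqrt(2))^2) + 243*sqrt(2))^(1/3))/18) + C3*exp(a*(-8*2^(1/3)*k^2/((-1 + sqrt(3)*I)*(2*k^3 + sqrt(-4*k^6 + (2*k^3 + 243*sqrt(2))^2) + 243*sqrt(2))^(1/3)) - 4*k + 2^(2/3)*(2*k^3 + sqrt(-4*k^6 + (2*k^3 + 243*sqrt(2))^2) + 243*sqrt(2))^(1/3) - 2^(2/3)*sqrt(3)*I*(2*k^3 + sqrt(-4*k^6 + (2*k^3 + 243*sqrt(2))^2) + 243*sqrt(2))^(1/3))/36) + C4*exp(a*(8*2^(1/3)*k^2/((1 + sqrt(3)*I)*(2*k^3 + sqrt(-4*k^6 + (2*k^3 + 243*sqrt(2))^2) + 243*sqrt(2))^(1/3)) - 4*k + 2^(2/3)*(2*k^3 + sqrt(-4*k^6 + (2*k^3 + 243*sqrt(2))^2) + 243*sqrt(2))^(1/3) + 2^(2/3)*sqrt(3)*I*(2*k^3 + sqrt(-4*k^6 + (2*k^3 + 243*sqrt(2))^2) + 243*sqrt(2))^(1/3))/36) + 3*sqrt(2)*a/2


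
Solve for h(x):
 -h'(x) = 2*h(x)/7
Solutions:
 h(x) = C1*exp(-2*x/7)


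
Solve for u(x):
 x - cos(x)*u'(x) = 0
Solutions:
 u(x) = C1 + Integral(x/cos(x), x)


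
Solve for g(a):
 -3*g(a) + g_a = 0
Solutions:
 g(a) = C1*exp(3*a)


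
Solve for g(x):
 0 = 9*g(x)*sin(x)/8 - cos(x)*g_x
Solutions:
 g(x) = C1/cos(x)^(9/8)


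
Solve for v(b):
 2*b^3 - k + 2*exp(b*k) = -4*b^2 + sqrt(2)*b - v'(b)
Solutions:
 v(b) = C1 - b^4/2 - 4*b^3/3 + sqrt(2)*b^2/2 + b*k - 2*exp(b*k)/k


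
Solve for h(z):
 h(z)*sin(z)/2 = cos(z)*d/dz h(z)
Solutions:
 h(z) = C1/sqrt(cos(z))


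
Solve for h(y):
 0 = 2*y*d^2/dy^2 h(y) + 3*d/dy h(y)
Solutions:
 h(y) = C1 + C2/sqrt(y)


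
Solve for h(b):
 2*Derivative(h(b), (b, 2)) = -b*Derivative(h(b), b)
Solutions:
 h(b) = C1 + C2*erf(b/2)


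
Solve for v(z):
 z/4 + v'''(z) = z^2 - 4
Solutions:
 v(z) = C1 + C2*z + C3*z^2 + z^5/60 - z^4/96 - 2*z^3/3


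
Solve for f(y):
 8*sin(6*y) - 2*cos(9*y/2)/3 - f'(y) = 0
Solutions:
 f(y) = C1 - 4*sin(9*y/2)/27 - 4*cos(6*y)/3


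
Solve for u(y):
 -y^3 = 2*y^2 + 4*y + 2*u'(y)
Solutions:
 u(y) = C1 - y^4/8 - y^3/3 - y^2


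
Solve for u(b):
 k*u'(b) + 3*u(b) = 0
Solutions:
 u(b) = C1*exp(-3*b/k)


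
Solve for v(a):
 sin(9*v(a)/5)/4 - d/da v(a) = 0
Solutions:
 -a/4 + 5*log(cos(9*v(a)/5) - 1)/18 - 5*log(cos(9*v(a)/5) + 1)/18 = C1


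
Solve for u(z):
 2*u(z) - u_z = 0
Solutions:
 u(z) = C1*exp(2*z)


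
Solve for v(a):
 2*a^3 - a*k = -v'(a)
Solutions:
 v(a) = C1 - a^4/2 + a^2*k/2


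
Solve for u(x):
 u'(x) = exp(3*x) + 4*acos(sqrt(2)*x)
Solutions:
 u(x) = C1 + 4*x*acos(sqrt(2)*x) - 2*sqrt(2)*sqrt(1 - 2*x^2) + exp(3*x)/3


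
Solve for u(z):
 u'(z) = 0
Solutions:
 u(z) = C1


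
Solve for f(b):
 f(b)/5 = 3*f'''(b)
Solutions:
 f(b) = C3*exp(15^(2/3)*b/15) + (C1*sin(3^(1/6)*5^(2/3)*b/10) + C2*cos(3^(1/6)*5^(2/3)*b/10))*exp(-15^(2/3)*b/30)


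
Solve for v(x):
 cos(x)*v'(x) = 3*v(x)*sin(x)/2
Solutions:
 v(x) = C1/cos(x)^(3/2)


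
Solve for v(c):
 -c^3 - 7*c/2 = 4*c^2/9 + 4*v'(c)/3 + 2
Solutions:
 v(c) = C1 - 3*c^4/16 - c^3/9 - 21*c^2/16 - 3*c/2


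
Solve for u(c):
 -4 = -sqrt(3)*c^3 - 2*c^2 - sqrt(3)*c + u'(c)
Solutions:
 u(c) = C1 + sqrt(3)*c^4/4 + 2*c^3/3 + sqrt(3)*c^2/2 - 4*c


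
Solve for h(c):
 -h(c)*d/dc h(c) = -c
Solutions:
 h(c) = -sqrt(C1 + c^2)
 h(c) = sqrt(C1 + c^2)


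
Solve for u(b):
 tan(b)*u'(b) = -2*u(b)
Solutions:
 u(b) = C1/sin(b)^2


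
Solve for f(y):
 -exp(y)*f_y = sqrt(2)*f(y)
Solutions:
 f(y) = C1*exp(sqrt(2)*exp(-y))


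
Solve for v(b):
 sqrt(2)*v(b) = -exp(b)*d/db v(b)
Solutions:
 v(b) = C1*exp(sqrt(2)*exp(-b))


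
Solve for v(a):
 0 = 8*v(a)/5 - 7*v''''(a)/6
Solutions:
 v(a) = C1*exp(-2*3^(1/4)*35^(3/4)*a/35) + C2*exp(2*3^(1/4)*35^(3/4)*a/35) + C3*sin(2*3^(1/4)*35^(3/4)*a/35) + C4*cos(2*3^(1/4)*35^(3/4)*a/35)


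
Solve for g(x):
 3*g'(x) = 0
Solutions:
 g(x) = C1


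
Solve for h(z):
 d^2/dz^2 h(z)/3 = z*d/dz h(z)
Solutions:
 h(z) = C1 + C2*erfi(sqrt(6)*z/2)


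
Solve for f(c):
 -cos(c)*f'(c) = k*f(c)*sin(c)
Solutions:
 f(c) = C1*exp(k*log(cos(c)))


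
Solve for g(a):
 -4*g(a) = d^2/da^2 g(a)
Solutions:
 g(a) = C1*sin(2*a) + C2*cos(2*a)


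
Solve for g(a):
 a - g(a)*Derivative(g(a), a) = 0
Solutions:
 g(a) = -sqrt(C1 + a^2)
 g(a) = sqrt(C1 + a^2)


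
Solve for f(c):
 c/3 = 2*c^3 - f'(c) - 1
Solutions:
 f(c) = C1 + c^4/2 - c^2/6 - c


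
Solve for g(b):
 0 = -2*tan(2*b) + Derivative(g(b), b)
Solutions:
 g(b) = C1 - log(cos(2*b))


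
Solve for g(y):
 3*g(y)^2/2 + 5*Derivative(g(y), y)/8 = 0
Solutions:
 g(y) = 5/(C1 + 12*y)


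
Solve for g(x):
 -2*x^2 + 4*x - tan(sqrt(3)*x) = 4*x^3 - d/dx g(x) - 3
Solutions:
 g(x) = C1 + x^4 + 2*x^3/3 - 2*x^2 - 3*x - sqrt(3)*log(cos(sqrt(3)*x))/3


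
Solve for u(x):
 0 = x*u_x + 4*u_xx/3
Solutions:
 u(x) = C1 + C2*erf(sqrt(6)*x/4)


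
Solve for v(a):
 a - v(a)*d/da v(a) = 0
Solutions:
 v(a) = -sqrt(C1 + a^2)
 v(a) = sqrt(C1 + a^2)


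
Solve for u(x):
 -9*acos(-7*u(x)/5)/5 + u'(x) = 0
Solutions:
 Integral(1/acos(-7*_y/5), (_y, u(x))) = C1 + 9*x/5


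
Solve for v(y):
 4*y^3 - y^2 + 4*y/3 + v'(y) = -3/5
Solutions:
 v(y) = C1 - y^4 + y^3/3 - 2*y^2/3 - 3*y/5


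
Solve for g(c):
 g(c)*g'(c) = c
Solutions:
 g(c) = -sqrt(C1 + c^2)
 g(c) = sqrt(C1 + c^2)


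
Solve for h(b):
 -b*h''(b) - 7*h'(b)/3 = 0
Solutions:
 h(b) = C1 + C2/b^(4/3)


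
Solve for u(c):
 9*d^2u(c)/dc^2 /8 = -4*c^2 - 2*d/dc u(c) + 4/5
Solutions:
 u(c) = C1 + C2*exp(-16*c/9) - 2*c^3/3 + 9*c^2/8 - 277*c/320


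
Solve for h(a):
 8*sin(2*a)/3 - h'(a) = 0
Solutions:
 h(a) = C1 - 4*cos(2*a)/3


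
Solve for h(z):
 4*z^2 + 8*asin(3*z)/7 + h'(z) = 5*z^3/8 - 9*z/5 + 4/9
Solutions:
 h(z) = C1 + 5*z^4/32 - 4*z^3/3 - 9*z^2/10 - 8*z*asin(3*z)/7 + 4*z/9 - 8*sqrt(1 - 9*z^2)/21
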